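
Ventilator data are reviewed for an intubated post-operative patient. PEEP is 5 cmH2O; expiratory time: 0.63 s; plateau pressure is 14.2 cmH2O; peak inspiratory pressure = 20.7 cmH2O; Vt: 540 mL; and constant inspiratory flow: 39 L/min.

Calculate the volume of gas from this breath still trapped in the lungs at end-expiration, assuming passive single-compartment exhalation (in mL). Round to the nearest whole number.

Flow: 39 L/min ÷ 60 = 0.65 L/s.
R = (PIP − Pplat)/V̇ = (20.7 − 14.2) / 0.65 = 6.5/0.65 = 10.0 cmH2O·s/L.
C = Vt/(Pplat − PEEP) = 540.0 / (14.2 − 5) = 540.0/9.2 = 58.696 mL/cmH2O.
τ = R × C = 10.0 × 0.0587 L/cmH2O = 0.587 s.
Fraction remaining = e^(−Te/τ) = e^(−0.63/0.587) = 0.3419.
Trapped volume = 540.0 × 0.3419 = 184.63 mL.

185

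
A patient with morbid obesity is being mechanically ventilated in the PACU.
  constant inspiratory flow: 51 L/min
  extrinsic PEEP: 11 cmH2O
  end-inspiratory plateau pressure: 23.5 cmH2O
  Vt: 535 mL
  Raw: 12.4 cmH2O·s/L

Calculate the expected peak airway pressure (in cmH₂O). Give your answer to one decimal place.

34.0

Flow: 51 L/min ÷ 60 = 0.85 L/s.
PIP = Pplat + Raw × flow = 23.5 + 12.4 × 0.85 = 23.5 + 10.54 = 34.04 cmH2O.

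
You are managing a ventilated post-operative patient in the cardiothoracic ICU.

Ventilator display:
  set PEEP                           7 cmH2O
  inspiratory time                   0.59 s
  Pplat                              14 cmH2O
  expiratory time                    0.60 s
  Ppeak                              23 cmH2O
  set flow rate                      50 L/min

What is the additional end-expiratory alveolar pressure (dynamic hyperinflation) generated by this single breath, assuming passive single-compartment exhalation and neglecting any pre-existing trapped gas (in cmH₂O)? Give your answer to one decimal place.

3.2

Flow: 50 L/min ÷ 60 = 0.8333 L/s.
Vt = flow × Ti = 0.8333 L/s × 0.59 s × 1000 mL/L = 491.65 mL.
R = (PIP − Pplat)/V̇ = (23 − 14) / 0.8333 = 9.0/0.8333 = 10.8 cmH2O·s/L.
C = Vt/(Pplat − PEEP) = 491.65 / (14 − 7) = 491.65/7.0 = 70.236 mL/cmH2O.
τ = R × C = 10.8 × 0.07024 L/cmH2O = 0.7586 s.
Fraction remaining = e^(−Te/τ) = e^(−0.60/0.7586) = 0.4534; trapped volume = 491.65 × 0.4534 = 222.91 mL.
Additional alveolar pressure from trapping ≈ V_trapped / C = 222.91 / 70.236 = 3.174 cmH2O.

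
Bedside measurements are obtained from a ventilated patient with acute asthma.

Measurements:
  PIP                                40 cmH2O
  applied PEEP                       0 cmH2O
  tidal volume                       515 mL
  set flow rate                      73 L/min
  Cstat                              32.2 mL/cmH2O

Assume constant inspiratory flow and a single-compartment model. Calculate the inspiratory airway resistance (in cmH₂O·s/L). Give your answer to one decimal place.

Flow: 73 L/min ÷ 60 = 1.2167 L/s.
Equation of motion (constant flow): PIP = Vt/C + R·V̇ + PEEP.
R·V̇ = PIP − Vt/C − PEEP = 40 − 515/32.2 − 0 = 40 − 15.994 − 0 = 24.006 cmH2O.
R = 24.006 / 1.2167 = 19.73 cmH2O·s/L.

19.7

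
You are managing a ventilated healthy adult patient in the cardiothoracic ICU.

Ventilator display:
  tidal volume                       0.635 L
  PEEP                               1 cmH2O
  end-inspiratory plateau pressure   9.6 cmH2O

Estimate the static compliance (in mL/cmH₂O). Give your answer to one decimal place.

Cstat = Vt / (Pplat − PEEP) = 635 / (9.6 − 1) = 635 / 8.6 = 73.837 mL/cmH2O.

73.8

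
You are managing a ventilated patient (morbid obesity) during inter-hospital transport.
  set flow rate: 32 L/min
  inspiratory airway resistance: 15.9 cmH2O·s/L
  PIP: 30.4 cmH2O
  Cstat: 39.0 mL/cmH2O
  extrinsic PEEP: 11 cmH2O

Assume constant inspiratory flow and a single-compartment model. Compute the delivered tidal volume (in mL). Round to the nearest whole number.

Flow: 32 L/min ÷ 60 = 0.5333 L/s.
Equation of motion (constant flow): PIP = Vt/C + R·V̇ + PEEP.
Vt/C = PIP − R·V̇ − PEEP = 30.4 − 8.479 − 11 = 10.921 cmH2O.
Vt = C × 10.921 = 39.0 × 10.921 = 425.92 mL.

426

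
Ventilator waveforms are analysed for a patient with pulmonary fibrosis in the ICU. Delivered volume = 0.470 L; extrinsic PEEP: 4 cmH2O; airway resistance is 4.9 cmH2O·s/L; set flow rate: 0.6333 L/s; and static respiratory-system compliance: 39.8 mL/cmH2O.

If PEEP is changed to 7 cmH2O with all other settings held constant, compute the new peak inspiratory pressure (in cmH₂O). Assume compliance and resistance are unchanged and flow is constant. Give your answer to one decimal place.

PIP = Vt/C + R·V̇ + PEEP (constant-flow equation of motion).
Only the baseline term changes: ΔPIP = ΔPEEP = 7 − 4 = 3.0 cmH2O.
Original PIP = 470/39.8 + 4.9×0.6333 + 4 = 18.912 cmH2O; new PIP = 18.912 + (3.0) = 21.912 cmH2O.

21.9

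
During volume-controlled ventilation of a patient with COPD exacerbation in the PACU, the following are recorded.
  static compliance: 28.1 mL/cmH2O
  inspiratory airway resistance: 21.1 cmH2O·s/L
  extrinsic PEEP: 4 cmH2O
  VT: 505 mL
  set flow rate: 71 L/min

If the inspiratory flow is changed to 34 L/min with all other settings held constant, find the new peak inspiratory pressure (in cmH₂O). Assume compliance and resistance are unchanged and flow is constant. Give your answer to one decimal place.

33.9

Flow: 71 L/min ÷ 60 = 1.1833 L/s.
New flow: 34 L/min ÷ 60 = 0.5667 L/s.
PIP = Vt/C + R·V̇ + PEEP (constant-flow equation of motion).
Only the resistive term changes: ΔPIP = R × ΔV̇ = 21.1 × (0.5667 − 1.1833) = 21.1 × -0.6166 = -13.01 cmH2O.
Original PIP = 505/28.1 + 21.1×1.1833 + 4 = 46.939 cmH2O; new PIP = 46.939 + (-13.01) = 33.929 cmH2O.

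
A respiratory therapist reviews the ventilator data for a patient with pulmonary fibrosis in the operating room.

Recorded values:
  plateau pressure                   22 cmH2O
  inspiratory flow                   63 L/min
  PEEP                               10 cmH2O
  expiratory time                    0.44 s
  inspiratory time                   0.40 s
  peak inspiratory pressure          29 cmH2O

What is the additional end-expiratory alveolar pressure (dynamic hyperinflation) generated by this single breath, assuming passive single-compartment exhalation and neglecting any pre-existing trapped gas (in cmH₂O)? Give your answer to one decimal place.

1.8

Flow: 63 L/min ÷ 60 = 1.05 L/s.
Vt = flow × Ti = 1.05 L/s × 0.40 s × 1000 mL/L = 420.0 mL.
R = (PIP − Pplat)/V̇ = (29 − 22) / 1.05 = 7.0/1.05 = 6.667 cmH2O·s/L.
C = Vt/(Pplat − PEEP) = 420.0 / (22 − 10) = 420.0/12.0 = 35.0 mL/cmH2O.
τ = R × C = 6.667 × 0.035 L/cmH2O = 0.2333 s.
Fraction remaining = e^(−Te/τ) = e^(−0.44/0.2333) = 0.1517; trapped volume = 420.0 × 0.1517 = 63.714 mL.
Additional alveolar pressure from trapping ≈ V_trapped / C = 63.714 / 35.0 = 1.82 cmH2O.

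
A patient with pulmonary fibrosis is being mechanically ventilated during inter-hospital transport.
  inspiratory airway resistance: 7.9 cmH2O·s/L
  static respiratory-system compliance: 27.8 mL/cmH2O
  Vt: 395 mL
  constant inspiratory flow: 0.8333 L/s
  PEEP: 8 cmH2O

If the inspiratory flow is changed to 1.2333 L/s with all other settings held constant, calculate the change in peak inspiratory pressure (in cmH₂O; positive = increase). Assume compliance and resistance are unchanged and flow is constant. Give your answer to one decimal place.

PIP = Vt/C + R·V̇ + PEEP (constant-flow equation of motion).
Only the resistive term changes: ΔPIP = R × ΔV̇ = 7.9 × (1.2333 − 0.8333) = 7.9 × 0.4 = 3.16 cmH2O.

3.2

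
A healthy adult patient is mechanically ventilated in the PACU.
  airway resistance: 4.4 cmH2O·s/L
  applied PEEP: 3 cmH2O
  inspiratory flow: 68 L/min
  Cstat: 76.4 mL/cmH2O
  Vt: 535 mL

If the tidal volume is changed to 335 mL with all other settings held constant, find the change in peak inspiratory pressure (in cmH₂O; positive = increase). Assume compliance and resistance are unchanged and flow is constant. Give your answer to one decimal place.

-2.6

PIP = Vt/C + R·V̇ + PEEP (constant-flow equation of motion).
Only the elastic term changes: ΔPIP = ΔVt / C = (335 − 535) / 76.4 = -2.618 cmH2O.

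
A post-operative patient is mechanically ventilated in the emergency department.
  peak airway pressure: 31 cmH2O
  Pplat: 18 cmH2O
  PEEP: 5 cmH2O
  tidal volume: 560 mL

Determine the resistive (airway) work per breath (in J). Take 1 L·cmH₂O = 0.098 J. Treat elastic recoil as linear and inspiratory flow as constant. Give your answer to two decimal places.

0.71

With constant inspiratory flow the resistive pressure is constant at PIP − Pplat = 31 − 18 = 13.0 cmH2O, so resistive work = 13.0 × 0.560 = 7.28 L·cmH2O.
× 0.098 J/(L·cmH2O) → 0.7134 J.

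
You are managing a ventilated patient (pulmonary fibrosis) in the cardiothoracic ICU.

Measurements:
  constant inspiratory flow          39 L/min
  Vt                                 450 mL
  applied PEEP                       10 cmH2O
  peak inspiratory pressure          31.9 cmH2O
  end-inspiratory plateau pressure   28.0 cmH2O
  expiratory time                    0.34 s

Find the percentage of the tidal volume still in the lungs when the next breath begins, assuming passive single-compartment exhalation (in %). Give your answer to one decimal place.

Flow: 39 L/min ÷ 60 = 0.65 L/s.
R = (PIP − Pplat)/V̇ = (31.9 − 28.0) / 0.65 = 3.9/0.65 = 6.0 cmH2O·s/L.
C = Vt/(Pplat − PEEP) = 450.0 / (28.0 − 10) = 450.0/18.0 = 25.0 mL/cmH2O.
τ = R × C = 6.0 × 0.025 L/cmH2O = 0.15 s.
Fraction remaining at end-expiration = e^(−Te/τ) = e^(−0.34/0.15) = 0.1037 → 10.37%.

10.4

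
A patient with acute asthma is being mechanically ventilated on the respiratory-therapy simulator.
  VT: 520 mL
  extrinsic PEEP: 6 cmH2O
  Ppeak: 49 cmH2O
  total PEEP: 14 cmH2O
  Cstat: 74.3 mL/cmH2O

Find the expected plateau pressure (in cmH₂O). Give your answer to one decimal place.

21.0

End-expiratory occlusion gives total PEEP = 14 cmH2O (intrinsic PEEP = 14 − 6 = 8). Use total PEEP for the elastic gradient.
Pplat = PEEPtotal + Vt / Cstat = 14 + 520 / 74.3 = 14 + 6.999 = 20.999 cmH2O.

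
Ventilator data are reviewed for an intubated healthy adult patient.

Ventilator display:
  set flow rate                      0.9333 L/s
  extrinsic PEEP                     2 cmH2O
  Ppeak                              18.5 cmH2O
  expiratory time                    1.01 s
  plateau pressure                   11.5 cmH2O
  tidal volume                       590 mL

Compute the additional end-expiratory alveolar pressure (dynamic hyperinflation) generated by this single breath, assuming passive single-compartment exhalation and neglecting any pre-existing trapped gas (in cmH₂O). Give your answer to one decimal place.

R = (PIP − Pplat)/V̇ = (18.5 − 11.5) / 0.9333 = 7.0/0.9333 = 7.5 cmH2O·s/L.
C = Vt/(Pplat − PEEP) = 590.0 / (11.5 − 2) = 590.0/9.5 = 62.105 mL/cmH2O.
τ = R × C = 7.5 × 0.06211 L/cmH2O = 0.4658 s.
Fraction remaining = e^(−Te/τ) = e^(−1.01/0.4658) = 0.1144; trapped volume = 590.0 × 0.1144 = 67.496 mL.
Additional alveolar pressure from trapping ≈ V_trapped / C = 67.496 / 62.105 = 1.087 cmH2O.

1.1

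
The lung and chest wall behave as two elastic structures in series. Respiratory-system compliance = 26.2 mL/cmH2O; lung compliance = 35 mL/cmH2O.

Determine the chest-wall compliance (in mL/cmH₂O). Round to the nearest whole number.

1/Ccw = 1/Crs − 1/CL.
1/Ccw = 1/26.2 − 1/35 = 0.009597.
Ccw = 104.2 mL/cmH2O.

104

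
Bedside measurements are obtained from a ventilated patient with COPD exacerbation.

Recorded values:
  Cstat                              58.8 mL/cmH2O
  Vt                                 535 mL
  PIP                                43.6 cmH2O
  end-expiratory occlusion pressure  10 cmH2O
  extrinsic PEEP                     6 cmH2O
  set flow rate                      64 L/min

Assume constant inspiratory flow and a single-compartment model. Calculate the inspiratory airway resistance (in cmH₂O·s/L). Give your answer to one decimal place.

Flow: 64 L/min ÷ 60 = 1.0667 L/s.
Total PEEP = 10 cmH2O (set 6 + intrinsic 4); this is the baseline alveolar pressure.
Equation of motion (constant flow): PIP = Vt/C + R·V̇ + PEEP.
R·V̇ = PIP − Vt/C − PEEP = 43.6 − 535/58.8 − 10 = 43.6 − 9.099 − 10 = 24.501 cmH2O.
R = 24.501 / 1.0667 = 22.969 cmH2O·s/L.

23.0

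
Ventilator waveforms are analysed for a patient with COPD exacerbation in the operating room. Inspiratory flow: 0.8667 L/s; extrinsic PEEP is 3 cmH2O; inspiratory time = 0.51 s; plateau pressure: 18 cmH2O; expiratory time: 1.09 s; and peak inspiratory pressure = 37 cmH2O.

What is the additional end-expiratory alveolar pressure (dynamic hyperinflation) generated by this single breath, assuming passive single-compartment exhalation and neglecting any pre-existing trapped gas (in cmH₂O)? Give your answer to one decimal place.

2.8

Vt = flow × Ti = 0.8667 L/s × 0.51 s × 1000 mL/L = 442.02 mL.
R = (PIP − Pplat)/V̇ = (37 − 18) / 0.8667 = 19.0/0.8667 = 21.922 cmH2O·s/L.
C = Vt/(Pplat − PEEP) = 442.02 / (18 − 3) = 442.02/15.0 = 29.468 mL/cmH2O.
τ = R × C = 21.922 × 0.02947 L/cmH2O = 0.646 s.
Fraction remaining = e^(−Te/τ) = e^(−1.09/0.646) = 0.185; trapped volume = 442.02 × 0.185 = 81.774 mL.
Additional alveolar pressure from trapping ≈ V_trapped / C = 81.774 / 29.468 = 2.775 cmH2O.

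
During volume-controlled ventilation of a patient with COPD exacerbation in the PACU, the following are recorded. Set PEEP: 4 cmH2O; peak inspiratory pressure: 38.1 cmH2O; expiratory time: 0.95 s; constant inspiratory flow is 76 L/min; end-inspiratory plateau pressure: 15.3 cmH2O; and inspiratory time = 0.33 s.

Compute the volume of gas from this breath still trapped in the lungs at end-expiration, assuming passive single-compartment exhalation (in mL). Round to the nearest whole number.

100

Flow: 76 L/min ÷ 60 = 1.2667 L/s.
Vt = flow × Ti = 1.2667 L/s × 0.33 s × 1000 mL/L = 418.01 mL.
R = (PIP − Pplat)/V̇ = (38.1 − 15.3) / 1.2667 = 22.8/1.2667 = 18.0 cmH2O·s/L.
C = Vt/(Pplat − PEEP) = 418.01 / (15.3 − 4) = 418.01/11.3 = 36.992 mL/cmH2O.
τ = R × C = 18.0 × 0.03699 L/cmH2O = 0.6658 s.
Fraction remaining = e^(−Te/τ) = e^(−0.95/0.6658) = 0.2401.
Trapped volume = 418.01 × 0.2401 = 100.36 mL.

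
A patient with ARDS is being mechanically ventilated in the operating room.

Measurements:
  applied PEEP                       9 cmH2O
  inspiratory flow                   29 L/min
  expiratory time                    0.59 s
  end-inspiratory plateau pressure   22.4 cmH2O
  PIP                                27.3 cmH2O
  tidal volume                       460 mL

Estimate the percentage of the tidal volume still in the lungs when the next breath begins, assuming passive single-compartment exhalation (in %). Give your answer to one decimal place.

Flow: 29 L/min ÷ 60 = 0.4833 L/s.
R = (PIP − Pplat)/V̇ = (27.3 − 22.4) / 0.4833 = 4.9/0.4833 = 10.139 cmH2O·s/L.
C = Vt/(Pplat − PEEP) = 460.0 / (22.4 − 9) = 460.0/13.4 = 34.328 mL/cmH2O.
τ = R × C = 10.139 × 0.03433 L/cmH2O = 0.3481 s.
Fraction remaining at end-expiration = e^(−Te/τ) = e^(−0.59/0.3481) = 0.1836 → 18.36%.

18.4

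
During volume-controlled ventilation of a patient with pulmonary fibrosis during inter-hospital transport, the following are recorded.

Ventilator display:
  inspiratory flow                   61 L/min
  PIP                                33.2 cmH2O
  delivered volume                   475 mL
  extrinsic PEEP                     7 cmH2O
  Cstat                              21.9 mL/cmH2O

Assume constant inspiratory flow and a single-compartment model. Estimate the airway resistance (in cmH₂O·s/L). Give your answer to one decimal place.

Flow: 61 L/min ÷ 60 = 1.0167 L/s.
Equation of motion (constant flow): PIP = Vt/C + R·V̇ + PEEP.
R·V̇ = PIP − Vt/C − PEEP = 33.2 − 475/21.9 − 7 = 33.2 − 21.689 − 7 = 4.511 cmH2O.
R = 4.511 / 1.0167 = 4.437 cmH2O·s/L.

4.4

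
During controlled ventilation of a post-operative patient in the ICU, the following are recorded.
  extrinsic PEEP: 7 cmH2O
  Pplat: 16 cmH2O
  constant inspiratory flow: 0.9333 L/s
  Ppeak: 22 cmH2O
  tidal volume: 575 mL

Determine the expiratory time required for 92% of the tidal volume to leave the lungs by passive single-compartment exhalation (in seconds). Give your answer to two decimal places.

1.04

R = (PIP − Pplat)/V̇ = (22 − 16) / 0.9333 = 6.0/0.9333 = 6.429 cmH2O·s/L.
C = Vt/(Pplat − PEEP) = 575.0 / (16 − 7) = 575.0/9.0 = 63.889 mL/cmH2O.
τ = R × C = 6.429 × 0.06389 L/cmH2O = 0.4107 s.
t = −τ·ln(1 − 0.92) = −0.4107·ln(0.08) = 1.037 s.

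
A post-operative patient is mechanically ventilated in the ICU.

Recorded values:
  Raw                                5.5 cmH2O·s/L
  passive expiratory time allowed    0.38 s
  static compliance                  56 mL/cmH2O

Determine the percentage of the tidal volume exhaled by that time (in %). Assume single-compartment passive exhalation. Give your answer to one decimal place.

70.9

τ = R × C = 5.5 × 56 mL/cmH2O = 5.5 × 0.056 L/cmH2O = 0.308 s.
Passive exhalation: V(t)/V₀ = e^(−t/τ) = e^(−0.38/0.308) = 0.2912.
Fraction exhaled = 1 − 0.2912 = 0.7088 → 70.88%.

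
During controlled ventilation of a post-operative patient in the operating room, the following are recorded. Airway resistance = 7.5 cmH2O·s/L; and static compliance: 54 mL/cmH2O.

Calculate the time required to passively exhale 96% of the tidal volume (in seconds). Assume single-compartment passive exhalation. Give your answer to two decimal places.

τ = R × C = 7.5 × 54 mL/cmH2O = 7.5 × 0.054 L/cmH2O = 0.405 s.
Exhaled fraction f = 1 − e^(−t/τ) → t = −τ·ln(1 − f) = −0.405·ln(0.04) = 1.304 s.

1.30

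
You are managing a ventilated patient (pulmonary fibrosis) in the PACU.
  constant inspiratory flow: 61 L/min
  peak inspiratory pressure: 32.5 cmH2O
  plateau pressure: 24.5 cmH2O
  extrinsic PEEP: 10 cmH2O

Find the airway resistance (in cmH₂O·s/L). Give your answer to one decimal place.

7.9

Flow: 61 L/min ÷ 60 = 1.0167 L/s.
Raw = (PIP − Pplat) / flow = (32.5 − 24.5) / 1.0167 = 8.0 / 1.0167 = 7.869 cmH2O·s/L.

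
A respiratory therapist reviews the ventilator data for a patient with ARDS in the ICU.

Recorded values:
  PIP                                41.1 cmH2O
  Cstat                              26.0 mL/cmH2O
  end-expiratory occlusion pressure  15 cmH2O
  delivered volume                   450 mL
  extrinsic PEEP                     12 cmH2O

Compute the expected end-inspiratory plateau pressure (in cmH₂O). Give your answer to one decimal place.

End-expiratory occlusion gives total PEEP = 15 cmH2O (intrinsic PEEP = 15 − 12 = 3). Use total PEEP for the elastic gradient.
Pplat = PEEPtotal + Vt / Cstat = 15 + 450 / 26.0 = 15 + 17.308 = 32.308 cmH2O.

32.3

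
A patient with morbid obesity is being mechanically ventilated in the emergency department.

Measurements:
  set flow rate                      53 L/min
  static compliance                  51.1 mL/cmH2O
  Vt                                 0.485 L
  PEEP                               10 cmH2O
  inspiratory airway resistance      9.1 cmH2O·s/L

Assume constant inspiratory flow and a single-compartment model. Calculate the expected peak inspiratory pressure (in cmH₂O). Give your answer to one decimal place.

Flow: 53 L/min ÷ 60 = 0.8833 L/s.
Equation of motion (constant flow): PIP = Vt/C + R·V̇ + PEEP.
PIP = 485/51.1 + 9.1×0.8833 + 10 = 9.491 + 8.038 + 10 = 27.529 cmH2O.

27.5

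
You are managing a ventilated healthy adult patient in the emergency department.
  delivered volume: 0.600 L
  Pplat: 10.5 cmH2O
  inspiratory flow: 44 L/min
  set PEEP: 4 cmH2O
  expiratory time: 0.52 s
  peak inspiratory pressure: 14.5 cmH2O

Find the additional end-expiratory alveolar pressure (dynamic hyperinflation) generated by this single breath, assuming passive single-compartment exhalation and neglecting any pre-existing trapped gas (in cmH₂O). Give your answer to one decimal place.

Flow: 44 L/min ÷ 60 = 0.7333 L/s.
R = (PIP − Pplat)/V̇ = (14.5 − 10.5) / 0.7333 = 4.0/0.7333 = 5.455 cmH2O·s/L.
C = Vt/(Pplat − PEEP) = 600.0 / (10.5 − 4) = 600.0/6.5 = 92.308 mL/cmH2O.
τ = R × C = 5.455 × 0.09231 L/cmH2O = 0.5036 s.
Fraction remaining = e^(−Te/τ) = e^(−0.52/0.5036) = 0.3561; trapped volume = 600.0 × 0.3561 = 213.66 mL.
Additional alveolar pressure from trapping ≈ V_trapped / C = 213.66 / 92.308 = 2.315 cmH2O.

2.3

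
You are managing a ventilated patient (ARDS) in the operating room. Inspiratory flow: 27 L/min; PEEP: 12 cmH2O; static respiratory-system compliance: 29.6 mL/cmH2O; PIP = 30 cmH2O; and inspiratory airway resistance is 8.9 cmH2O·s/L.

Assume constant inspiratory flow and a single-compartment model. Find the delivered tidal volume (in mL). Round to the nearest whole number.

414

Flow: 27 L/min ÷ 60 = 0.45 L/s.
Equation of motion (constant flow): PIP = Vt/C + R·V̇ + PEEP.
Vt/C = PIP − R·V̇ − PEEP = 30 − 4.005 − 12 = 13.995 cmH2O.
Vt = C × 13.995 = 29.6 × 13.995 = 414.25 mL.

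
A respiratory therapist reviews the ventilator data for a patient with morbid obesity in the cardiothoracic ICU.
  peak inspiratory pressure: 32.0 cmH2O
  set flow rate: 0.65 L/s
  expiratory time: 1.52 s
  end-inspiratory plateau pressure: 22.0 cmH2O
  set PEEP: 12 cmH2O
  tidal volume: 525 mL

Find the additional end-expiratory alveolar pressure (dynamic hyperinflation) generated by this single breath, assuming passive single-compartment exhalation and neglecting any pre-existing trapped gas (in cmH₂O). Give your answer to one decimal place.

1.5

R = (PIP − Pplat)/V̇ = (32.0 − 22.0) / 0.65 = 10.0/0.65 = 15.385 cmH2O·s/L.
C = Vt/(Pplat − PEEP) = 525.0 / (22.0 − 12) = 525.0/10.0 = 52.5 mL/cmH2O.
τ = R × C = 15.385 × 0.0525 L/cmH2O = 0.8077 s.
Fraction remaining = e^(−Te/τ) = e^(−1.52/0.8077) = 0.1523; trapped volume = 525.0 × 0.1523 = 79.958 mL.
Additional alveolar pressure from trapping ≈ V_trapped / C = 79.958 / 52.5 = 1.523 cmH2O.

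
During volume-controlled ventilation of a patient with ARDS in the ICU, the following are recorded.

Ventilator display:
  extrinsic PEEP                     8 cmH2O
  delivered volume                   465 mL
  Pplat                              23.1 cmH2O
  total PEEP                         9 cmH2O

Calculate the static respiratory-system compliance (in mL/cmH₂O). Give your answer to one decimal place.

33.0

End-expiratory occlusion gives total PEEP = 9 cmH2O (intrinsic PEEP = 9 − 8 = 1). Use total PEEP for the elastic gradient.
Cstat = Vt / (Pplat − PEEPtotal) = 465 / (23.1 − 9) = 465 / 14.1 = 32.979 mL/cmH2O.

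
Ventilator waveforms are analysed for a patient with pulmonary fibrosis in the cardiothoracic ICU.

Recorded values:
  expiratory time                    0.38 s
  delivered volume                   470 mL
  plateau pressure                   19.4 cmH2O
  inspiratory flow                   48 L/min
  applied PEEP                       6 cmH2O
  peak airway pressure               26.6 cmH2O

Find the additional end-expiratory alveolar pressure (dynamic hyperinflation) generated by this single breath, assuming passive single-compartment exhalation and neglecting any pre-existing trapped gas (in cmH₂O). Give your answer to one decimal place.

4.0

Flow: 48 L/min ÷ 60 = 0.8 L/s.
R = (PIP − Pplat)/V̇ = (26.6 − 19.4) / 0.8 = 7.2/0.8 = 9.0 cmH2O·s/L.
C = Vt/(Pplat − PEEP) = 470.0 / (19.4 − 6) = 470.0/13.4 = 35.075 mL/cmH2O.
τ = R × C = 9.0 × 0.03508 L/cmH2O = 0.3157 s.
Fraction remaining = e^(−Te/τ) = e^(−0.38/0.3157) = 0.3001; trapped volume = 470.0 × 0.3001 = 141.05 mL.
Additional alveolar pressure from trapping ≈ V_trapped / C = 141.05 / 35.075 = 4.021 cmH2O.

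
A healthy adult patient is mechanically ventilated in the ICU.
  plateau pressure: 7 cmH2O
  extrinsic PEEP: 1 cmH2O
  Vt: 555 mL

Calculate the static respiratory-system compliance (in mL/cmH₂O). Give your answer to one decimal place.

Cstat = Vt / (Pplat − PEEP) = 555 / (7 − 1) = 555 / 6.0 = 92.5 mL/cmH2O.

92.5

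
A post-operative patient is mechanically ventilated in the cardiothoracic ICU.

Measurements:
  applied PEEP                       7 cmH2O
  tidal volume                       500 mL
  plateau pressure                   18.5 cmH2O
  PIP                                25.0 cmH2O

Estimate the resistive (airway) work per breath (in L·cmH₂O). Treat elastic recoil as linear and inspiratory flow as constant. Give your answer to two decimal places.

3.25

With constant inspiratory flow the resistive pressure is constant at PIP − Pplat = 25.0 − 18.5 = 6.5 cmH2O, so resistive work = 6.5 × 0.500 = 3.25 L·cmH2O.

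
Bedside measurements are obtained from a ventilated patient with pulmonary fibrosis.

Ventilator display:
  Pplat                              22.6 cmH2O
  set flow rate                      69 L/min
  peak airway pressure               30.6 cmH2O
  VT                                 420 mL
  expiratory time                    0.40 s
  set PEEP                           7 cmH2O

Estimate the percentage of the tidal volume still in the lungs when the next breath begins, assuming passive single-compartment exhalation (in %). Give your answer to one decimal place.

11.8

Flow: 69 L/min ÷ 60 = 1.15 L/s.
R = (PIP − Pplat)/V̇ = (30.6 − 22.6) / 1.15 = 8.0/1.15 = 6.957 cmH2O·s/L.
C = Vt/(Pplat − PEEP) = 420.0 / (22.6 − 7) = 420.0/15.6 = 26.923 mL/cmH2O.
τ = R × C = 6.957 × 0.02692 L/cmH2O = 0.1873 s.
Fraction remaining at end-expiration = e^(−Te/τ) = e^(−0.40/0.1873) = 0.1182 → 11.82%.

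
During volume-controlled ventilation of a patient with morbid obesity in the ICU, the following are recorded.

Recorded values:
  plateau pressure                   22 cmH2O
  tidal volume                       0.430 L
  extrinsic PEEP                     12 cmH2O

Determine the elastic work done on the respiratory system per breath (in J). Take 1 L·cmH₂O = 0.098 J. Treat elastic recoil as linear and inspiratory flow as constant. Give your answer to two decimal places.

0.21

Elastic work ≈ ½ × (Pplat − PEEP) × Vt = 0.5 × (22 − 12) × 0.430 L = 0.5 × 10.0 × 0.430 = 2.15 L·cmH2O.
× 0.098 J/(L·cmH2O) → 0.2107 J.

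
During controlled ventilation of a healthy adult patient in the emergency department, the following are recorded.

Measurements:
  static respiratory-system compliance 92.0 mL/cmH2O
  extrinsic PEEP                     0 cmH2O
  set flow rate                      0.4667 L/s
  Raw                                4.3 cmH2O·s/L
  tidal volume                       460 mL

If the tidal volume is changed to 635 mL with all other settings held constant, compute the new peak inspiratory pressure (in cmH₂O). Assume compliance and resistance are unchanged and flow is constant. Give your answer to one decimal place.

8.9

PIP = Vt/C + R·V̇ + PEEP (constant-flow equation of motion).
Only the elastic term changes: ΔPIP = ΔVt / C = (635 − 460) / 92.0 = 1.902 cmH2O.
Original PIP = 460/92.0 + 4.3×0.4667 + 0 = 7.007 cmH2O; new PIP = 7.007 + (1.902) = 8.909 cmH2O.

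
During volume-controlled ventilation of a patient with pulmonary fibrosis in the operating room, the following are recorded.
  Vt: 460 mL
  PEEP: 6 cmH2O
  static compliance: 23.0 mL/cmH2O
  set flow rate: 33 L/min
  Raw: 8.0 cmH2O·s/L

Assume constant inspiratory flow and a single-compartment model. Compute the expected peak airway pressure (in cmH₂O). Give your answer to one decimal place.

Flow: 33 L/min ÷ 60 = 0.55 L/s.
Equation of motion (constant flow): PIP = Vt/C + R·V̇ + PEEP.
PIP = 460/23.0 + 8.0×0.55 + 6 = 20.0 + 4.4 + 6 = 30.4 cmH2O.

30.4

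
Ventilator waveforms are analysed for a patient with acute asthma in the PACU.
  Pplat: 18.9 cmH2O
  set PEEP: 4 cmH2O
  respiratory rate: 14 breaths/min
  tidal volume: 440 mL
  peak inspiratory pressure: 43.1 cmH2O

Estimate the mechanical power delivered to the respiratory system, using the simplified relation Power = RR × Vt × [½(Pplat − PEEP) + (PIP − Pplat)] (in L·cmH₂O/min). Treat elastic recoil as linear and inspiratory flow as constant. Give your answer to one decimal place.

195.0

Per-breath work = Vt × [½(Pplat−PEEP) + (PIP−Pplat)] = 0.440 × [0.5×14.9 + 24.2] = 0.440 × 31.65 = 13.926 L·cmH2O.
Power = 14 × 13.926 = 194.96 L·cmH2O/min.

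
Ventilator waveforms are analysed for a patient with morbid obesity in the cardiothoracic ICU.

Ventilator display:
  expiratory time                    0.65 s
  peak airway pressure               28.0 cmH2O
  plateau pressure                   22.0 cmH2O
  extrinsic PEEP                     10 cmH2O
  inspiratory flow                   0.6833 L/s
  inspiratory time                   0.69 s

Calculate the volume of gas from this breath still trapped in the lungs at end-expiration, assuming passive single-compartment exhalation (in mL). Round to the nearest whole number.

Vt = flow × Ti = 0.6833 L/s × 0.69 s × 1000 mL/L = 471.48 mL.
R = (PIP − Pplat)/V̇ = (28.0 − 22.0) / 0.6833 = 6.0/0.6833 = 8.781 cmH2O·s/L.
C = Vt/(Pplat − PEEP) = 471.48 / (22.0 − 10) = 471.48/12.0 = 39.29 mL/cmH2O.
τ = R × C = 8.781 × 0.03929 L/cmH2O = 0.345 s.
Fraction remaining = e^(−Te/τ) = e^(−0.65/0.345) = 0.152.
Trapped volume = 471.48 × 0.152 = 71.665 mL.

72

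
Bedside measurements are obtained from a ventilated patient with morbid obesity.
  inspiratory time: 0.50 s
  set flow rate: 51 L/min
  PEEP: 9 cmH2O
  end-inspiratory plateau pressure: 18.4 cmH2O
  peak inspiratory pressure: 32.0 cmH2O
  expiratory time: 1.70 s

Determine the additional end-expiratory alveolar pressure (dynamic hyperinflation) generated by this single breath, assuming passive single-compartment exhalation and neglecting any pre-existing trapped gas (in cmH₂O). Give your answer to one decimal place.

0.9

Flow: 51 L/min ÷ 60 = 0.85 L/s.
Vt = flow × Ti = 0.85 L/s × 0.50 s × 1000 mL/L = 425.0 mL.
R = (PIP − Pplat)/V̇ = (32.0 − 18.4) / 0.85 = 13.6/0.85 = 16.0 cmH2O·s/L.
C = Vt/(Pplat − PEEP) = 425.0 / (18.4 − 9) = 425.0/9.4 = 45.213 mL/cmH2O.
τ = R × C = 16.0 × 0.04521 L/cmH2O = 0.7234 s.
Fraction remaining = e^(−Te/τ) = e^(−1.70/0.7234) = 0.09537; trapped volume = 425.0 × 0.09537 = 40.532 mL.
Additional alveolar pressure from trapping ≈ V_trapped / C = 40.532 / 45.213 = 0.8965 cmH2O.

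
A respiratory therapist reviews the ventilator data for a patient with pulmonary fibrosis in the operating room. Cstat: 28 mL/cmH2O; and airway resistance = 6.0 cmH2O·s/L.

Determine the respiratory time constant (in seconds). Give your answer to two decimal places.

0.17

τ = R × C = 6.0 × 28 mL/cmH2O = 6.0 × 0.028 L/cmH2O = 0.168 s.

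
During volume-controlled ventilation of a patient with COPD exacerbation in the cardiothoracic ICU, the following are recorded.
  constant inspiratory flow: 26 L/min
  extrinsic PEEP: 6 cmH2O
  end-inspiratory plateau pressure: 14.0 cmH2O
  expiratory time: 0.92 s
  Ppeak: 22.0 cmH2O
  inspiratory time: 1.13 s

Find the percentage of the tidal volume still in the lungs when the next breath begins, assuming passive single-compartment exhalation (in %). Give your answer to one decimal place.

44.3

Flow: 26 L/min ÷ 60 = 0.4333 L/s.
Vt = flow × Ti = 0.4333 L/s × 1.13 s × 1000 mL/L = 489.63 mL.
R = (PIP − Pplat)/V̇ = (22.0 − 14.0) / 0.4333 = 8.0/0.4333 = 18.463 cmH2O·s/L.
C = Vt/(Pplat − PEEP) = 489.63 / (14.0 − 6) = 489.63/8.0 = 61.204 mL/cmH2O.
τ = R × C = 18.463 × 0.0612 L/cmH2O = 1.13 s.
Fraction remaining at end-expiration = e^(−Te/τ) = e^(−0.92/1.13) = 0.443 → 44.3%.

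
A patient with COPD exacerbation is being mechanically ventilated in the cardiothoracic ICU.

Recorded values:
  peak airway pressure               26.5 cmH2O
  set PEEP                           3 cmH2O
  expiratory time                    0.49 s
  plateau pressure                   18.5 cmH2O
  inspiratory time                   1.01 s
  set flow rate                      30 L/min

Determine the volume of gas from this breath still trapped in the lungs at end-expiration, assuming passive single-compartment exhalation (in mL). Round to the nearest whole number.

197

Flow: 30 L/min ÷ 60 = 0.5 L/s.
Vt = flow × Ti = 0.5 L/s × 1.01 s × 1000 mL/L = 505.0 mL.
R = (PIP − Pplat)/V̇ = (26.5 − 18.5) / 0.5 = 8.0/0.5 = 16.0 cmH2O·s/L.
C = Vt/(Pplat − PEEP) = 505.0 / (18.5 − 3) = 505.0/15.5 = 32.581 mL/cmH2O.
τ = R × C = 16.0 × 0.03258 L/cmH2O = 0.5213 s.
Fraction remaining = e^(−Te/τ) = e^(−0.49/0.5213) = 0.3906.
Trapped volume = 505.0 × 0.3906 = 197.25 mL.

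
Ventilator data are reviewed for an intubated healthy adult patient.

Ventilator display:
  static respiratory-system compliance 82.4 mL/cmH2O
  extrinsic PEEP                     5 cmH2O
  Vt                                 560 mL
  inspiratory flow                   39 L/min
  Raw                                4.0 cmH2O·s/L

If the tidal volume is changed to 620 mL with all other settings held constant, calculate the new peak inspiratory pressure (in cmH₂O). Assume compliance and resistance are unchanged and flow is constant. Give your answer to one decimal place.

15.1

Flow: 39 L/min ÷ 60 = 0.65 L/s.
PIP = Vt/C + R·V̇ + PEEP (constant-flow equation of motion).
Only the elastic term changes: ΔPIP = ΔVt / C = (620 − 560) / 82.4 = 0.7282 cmH2O.
Original PIP = 560/82.4 + 4.0×0.65 + 5 = 14.396 cmH2O; new PIP = 14.396 + (0.7282) = 15.124 cmH2O.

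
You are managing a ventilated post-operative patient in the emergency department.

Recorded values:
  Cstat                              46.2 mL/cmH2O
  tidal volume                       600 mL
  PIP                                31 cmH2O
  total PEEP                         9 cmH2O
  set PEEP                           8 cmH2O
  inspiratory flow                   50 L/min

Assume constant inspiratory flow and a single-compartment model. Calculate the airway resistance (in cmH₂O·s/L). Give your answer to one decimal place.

Flow: 50 L/min ÷ 60 = 0.8333 L/s.
Total PEEP = 9 cmH2O (set 8 + intrinsic 1); this is the baseline alveolar pressure.
Equation of motion (constant flow): PIP = Vt/C + R·V̇ + PEEP.
R·V̇ = PIP − Vt/C − PEEP = 31 − 600/46.2 − 9 = 31 − 12.987 − 9 = 9.013 cmH2O.
R = 9.013 / 0.8333 = 10.816 cmH2O·s/L.

10.8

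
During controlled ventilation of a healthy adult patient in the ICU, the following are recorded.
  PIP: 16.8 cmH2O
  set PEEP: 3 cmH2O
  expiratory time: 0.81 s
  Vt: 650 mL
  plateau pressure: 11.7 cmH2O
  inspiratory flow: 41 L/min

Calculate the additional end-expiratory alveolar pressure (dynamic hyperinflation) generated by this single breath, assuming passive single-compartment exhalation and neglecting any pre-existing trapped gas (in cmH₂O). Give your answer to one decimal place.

2.0

Flow: 41 L/min ÷ 60 = 0.6833 L/s.
R = (PIP − Pplat)/V̇ = (16.8 − 11.7) / 0.6833 = 5.1/0.6833 = 7.464 cmH2O·s/L.
C = Vt/(Pplat − PEEP) = 650.0 / (11.7 − 3) = 650.0/8.7 = 74.713 mL/cmH2O.
τ = R × C = 7.464 × 0.07471 L/cmH2O = 0.5576 s.
Fraction remaining = e^(−Te/τ) = e^(−0.81/0.5576) = 0.2339; trapped volume = 650.0 × 0.2339 = 152.04 mL.
Additional alveolar pressure from trapping ≈ V_trapped / C = 152.04 / 74.713 = 2.035 cmH2O.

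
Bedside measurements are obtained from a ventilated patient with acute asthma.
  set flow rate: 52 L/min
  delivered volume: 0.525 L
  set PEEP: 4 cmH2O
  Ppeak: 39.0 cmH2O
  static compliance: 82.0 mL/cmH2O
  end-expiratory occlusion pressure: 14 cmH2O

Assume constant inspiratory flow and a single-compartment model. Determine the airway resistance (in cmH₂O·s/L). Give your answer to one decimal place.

21.5

Flow: 52 L/min ÷ 60 = 0.8667 L/s.
Total PEEP = 14 cmH2O (set 4 + intrinsic 10); this is the baseline alveolar pressure.
Equation of motion (constant flow): PIP = Vt/C + R·V̇ + PEEP.
R·V̇ = PIP − Vt/C − PEEP = 39.0 − 525/82.0 − 14 = 39.0 − 6.402 − 14 = 18.598 cmH2O.
R = 18.598 / 0.8667 = 21.458 cmH2O·s/L.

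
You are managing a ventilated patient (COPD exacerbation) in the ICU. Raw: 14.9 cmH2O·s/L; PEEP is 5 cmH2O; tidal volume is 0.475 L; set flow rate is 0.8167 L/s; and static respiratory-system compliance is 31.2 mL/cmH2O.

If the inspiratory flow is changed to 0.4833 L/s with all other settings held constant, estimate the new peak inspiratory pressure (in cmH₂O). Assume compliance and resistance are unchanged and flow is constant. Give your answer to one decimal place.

PIP = Vt/C + R·V̇ + PEEP (constant-flow equation of motion).
Only the resistive term changes: ΔPIP = R × ΔV̇ = 14.9 × (0.4833 − 0.8167) = 14.9 × -0.3334 = -4.968 cmH2O.
Original PIP = 475/31.2 + 14.9×0.8167 + 5 = 32.393 cmH2O; new PIP = 32.393 + (-4.968) = 27.425 cmH2O.

27.4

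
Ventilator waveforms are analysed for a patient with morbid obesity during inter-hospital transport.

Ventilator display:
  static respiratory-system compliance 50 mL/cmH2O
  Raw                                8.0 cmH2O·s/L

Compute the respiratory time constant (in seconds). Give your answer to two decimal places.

τ = R × C = 8.0 × 50 mL/cmH2O = 8.0 × 0.050 L/cmH2O = 0.4 s.

0.40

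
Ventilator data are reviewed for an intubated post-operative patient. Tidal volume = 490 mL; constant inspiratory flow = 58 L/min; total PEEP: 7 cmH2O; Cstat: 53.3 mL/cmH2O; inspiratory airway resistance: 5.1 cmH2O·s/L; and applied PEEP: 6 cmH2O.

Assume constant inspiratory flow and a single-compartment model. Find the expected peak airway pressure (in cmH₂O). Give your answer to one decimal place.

Flow: 58 L/min ÷ 60 = 0.9667 L/s.
Total PEEP = 7 cmH2O (set 6 + intrinsic 1); this is the baseline alveolar pressure.
Equation of motion (constant flow): PIP = Vt/C + R·V̇ + PEEP.
PIP = 490/53.3 + 5.1×0.9667 + 7 = 9.193 + 4.93 + 7 = 21.123 cmH2O.

21.1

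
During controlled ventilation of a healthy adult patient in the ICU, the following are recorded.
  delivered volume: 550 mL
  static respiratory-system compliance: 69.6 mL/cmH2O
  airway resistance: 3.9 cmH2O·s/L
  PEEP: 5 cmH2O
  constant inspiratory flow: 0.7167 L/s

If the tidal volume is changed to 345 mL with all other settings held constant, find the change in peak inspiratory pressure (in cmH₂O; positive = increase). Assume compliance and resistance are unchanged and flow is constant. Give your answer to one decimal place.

-2.9

PIP = Vt/C + R·V̇ + PEEP (constant-flow equation of motion).
Only the elastic term changes: ΔPIP = ΔVt / C = (345 − 550) / 69.6 = -2.945 cmH2O.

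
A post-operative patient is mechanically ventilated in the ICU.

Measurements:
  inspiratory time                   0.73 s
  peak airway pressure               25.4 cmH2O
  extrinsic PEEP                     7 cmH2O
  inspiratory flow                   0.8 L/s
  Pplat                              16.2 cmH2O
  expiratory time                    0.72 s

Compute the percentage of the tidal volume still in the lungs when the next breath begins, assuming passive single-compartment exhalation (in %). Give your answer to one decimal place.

37.3

Vt = flow × Ti = 0.8 L/s × 0.73 s × 1000 mL/L = 584.0 mL.
R = (PIP − Pplat)/V̇ = (25.4 − 16.2) / 0.8 = 9.2/0.8 = 11.5 cmH2O·s/L.
C = Vt/(Pplat − PEEP) = 584.0 / (16.2 − 7) = 584.0/9.2 = 63.478 mL/cmH2O.
τ = R × C = 11.5 × 0.06348 L/cmH2O = 0.73 s.
Fraction remaining at end-expiration = e^(−Te/τ) = e^(−0.72/0.73) = 0.373 → 37.3%.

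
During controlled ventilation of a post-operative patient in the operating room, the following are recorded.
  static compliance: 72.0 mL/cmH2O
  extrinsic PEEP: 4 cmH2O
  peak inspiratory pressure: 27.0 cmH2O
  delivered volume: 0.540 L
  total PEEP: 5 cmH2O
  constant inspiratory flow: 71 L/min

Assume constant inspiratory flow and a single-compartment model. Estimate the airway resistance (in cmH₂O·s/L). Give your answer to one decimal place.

Flow: 71 L/min ÷ 60 = 1.1833 L/s.
Total PEEP = 5 cmH2O (set 4 + intrinsic 1); this is the baseline alveolar pressure.
Equation of motion (constant flow): PIP = Vt/C + R·V̇ + PEEP.
R·V̇ = PIP − Vt/C − PEEP = 27.0 − 540/72.0 − 5 = 27.0 − 7.5 − 5 = 14.5 cmH2O.
R = 14.5 / 1.1833 = 12.254 cmH2O·s/L.

12.3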